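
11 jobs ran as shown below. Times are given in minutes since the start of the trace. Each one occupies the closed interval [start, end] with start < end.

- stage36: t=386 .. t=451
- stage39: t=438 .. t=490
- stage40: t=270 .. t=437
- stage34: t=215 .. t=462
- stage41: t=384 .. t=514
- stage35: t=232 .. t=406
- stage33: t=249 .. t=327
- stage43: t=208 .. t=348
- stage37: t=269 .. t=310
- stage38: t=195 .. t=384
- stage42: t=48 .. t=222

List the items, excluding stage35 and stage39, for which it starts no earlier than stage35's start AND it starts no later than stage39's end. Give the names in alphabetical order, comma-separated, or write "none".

Conditions: its start is no earlier than stage35's start (X.start >= t=232) AND its start is no later than stage39's end (X.start <= t=490).
stage33: start t=249 >= t=232? ✓; start t=249 <= t=490? ✓ → yes.
stage34: start t=215 >= t=232? ✗; start t=215 <= t=490? ✓ → no.
stage36: start t=386 >= t=232? ✓; start t=386 <= t=490? ✓ → yes.
stage37: start t=269 >= t=232? ✓; start t=269 <= t=490? ✓ → yes.
stage38: start t=195 >= t=232? ✗; start t=195 <= t=490? ✓ → no.
stage40: start t=270 >= t=232? ✓; start t=270 <= t=490? ✓ → yes.
stage41: start t=384 >= t=232? ✓; start t=384 <= t=490? ✓ → yes.
stage42: start t=48 >= t=232? ✗; start t=48 <= t=490? ✓ → no.
stage43: start t=208 >= t=232? ✗; start t=208 <= t=490? ✓ → no.
Result: stage33, stage36, stage37, stage40, stage41.

stage33, stage36, stage37, stage40, stage41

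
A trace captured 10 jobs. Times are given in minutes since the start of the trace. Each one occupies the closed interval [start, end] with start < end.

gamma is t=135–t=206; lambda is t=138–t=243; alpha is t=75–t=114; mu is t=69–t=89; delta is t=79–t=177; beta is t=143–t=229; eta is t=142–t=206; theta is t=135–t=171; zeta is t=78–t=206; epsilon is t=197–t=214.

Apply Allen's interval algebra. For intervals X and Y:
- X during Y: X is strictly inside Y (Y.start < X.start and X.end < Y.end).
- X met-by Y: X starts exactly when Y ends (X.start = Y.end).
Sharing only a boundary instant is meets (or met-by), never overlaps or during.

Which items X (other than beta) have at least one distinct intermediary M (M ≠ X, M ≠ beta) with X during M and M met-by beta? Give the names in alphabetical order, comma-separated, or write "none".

none

Target beta = [t=143, t=229].
Intermediaries M with M met-by beta: none.
Union: none.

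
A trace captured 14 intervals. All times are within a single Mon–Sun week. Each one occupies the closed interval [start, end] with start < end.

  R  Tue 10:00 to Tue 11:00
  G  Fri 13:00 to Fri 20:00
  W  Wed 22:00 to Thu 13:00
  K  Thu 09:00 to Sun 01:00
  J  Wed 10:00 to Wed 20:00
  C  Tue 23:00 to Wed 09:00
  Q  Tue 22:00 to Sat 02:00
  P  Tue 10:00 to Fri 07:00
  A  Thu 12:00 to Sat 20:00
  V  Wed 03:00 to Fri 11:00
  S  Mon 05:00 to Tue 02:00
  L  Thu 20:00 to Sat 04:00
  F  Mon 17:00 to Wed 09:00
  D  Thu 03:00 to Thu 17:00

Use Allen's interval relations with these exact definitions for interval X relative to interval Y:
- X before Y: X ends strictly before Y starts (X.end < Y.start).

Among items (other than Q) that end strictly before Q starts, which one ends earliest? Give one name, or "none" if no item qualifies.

Target Q = [Tue 22:00, Sat 02:00].
A [Thu 12:00, Sat 20:00] → overlapped-by → excluded.
C [Tue 23:00, Wed 09:00] → during → excluded.
D [Thu 03:00, Thu 17:00] → during → excluded.
F [Mon 17:00, Wed 09:00] → overlaps → excluded.
G [Fri 13:00, Fri 20:00] → during → excluded.
J [Wed 10:00, Wed 20:00] → during → excluded.
K [Thu 09:00, Sun 01:00] → overlapped-by → excluded.
L [Thu 20:00, Sat 04:00] → overlapped-by → excluded.
P [Tue 10:00, Fri 07:00] → overlaps → excluded.
R [Tue 10:00, Tue 11:00] → before → candidate.
S [Mon 05:00, Tue 02:00] → before → candidate.
V [Wed 03:00, Fri 11:00] → during → excluded.
W [Wed 22:00, Thu 13:00] → during → excluded.
Among candidates, earliest end is Tue 02:00 → S.

S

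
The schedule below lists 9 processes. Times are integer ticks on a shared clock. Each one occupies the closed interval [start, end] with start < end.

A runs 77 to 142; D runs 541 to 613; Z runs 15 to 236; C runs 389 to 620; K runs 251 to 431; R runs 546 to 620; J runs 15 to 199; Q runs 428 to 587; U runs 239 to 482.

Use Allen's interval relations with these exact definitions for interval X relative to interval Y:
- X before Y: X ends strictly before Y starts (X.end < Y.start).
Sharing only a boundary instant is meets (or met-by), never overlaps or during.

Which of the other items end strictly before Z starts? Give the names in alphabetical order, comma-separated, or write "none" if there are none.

none

Target Z = [15, 236].
A [77, 142] → during → no.
C [389, 620] → after → no.
D [541, 613] → after → no.
J [15, 199] → starts → no.
K [251, 431] → after → no.
Q [428, 587] → after → no.
R [546, 620] → after → no.
U [239, 482] → after → no.
Result: none.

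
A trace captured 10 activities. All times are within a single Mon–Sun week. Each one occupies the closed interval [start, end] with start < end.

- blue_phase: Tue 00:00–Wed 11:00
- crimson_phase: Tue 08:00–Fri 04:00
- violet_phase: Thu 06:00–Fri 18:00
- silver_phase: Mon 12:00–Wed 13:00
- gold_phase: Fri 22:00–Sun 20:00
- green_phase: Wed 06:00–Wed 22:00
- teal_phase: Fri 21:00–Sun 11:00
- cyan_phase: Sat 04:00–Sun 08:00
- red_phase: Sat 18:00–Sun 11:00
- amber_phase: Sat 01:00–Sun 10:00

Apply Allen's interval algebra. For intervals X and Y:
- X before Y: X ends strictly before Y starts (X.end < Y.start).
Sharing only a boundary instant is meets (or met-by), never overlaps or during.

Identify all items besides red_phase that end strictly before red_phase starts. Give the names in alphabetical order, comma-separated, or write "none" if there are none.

Target red_phase = [Sat 18:00, Sun 11:00].
amber_phase [Sat 01:00, Sun 10:00] → overlaps → no.
blue_phase [Tue 00:00, Wed 11:00] → before → yes.
crimson_phase [Tue 08:00, Fri 04:00] → before → yes.
cyan_phase [Sat 04:00, Sun 08:00] → overlaps → no.
gold_phase [Fri 22:00, Sun 20:00] → contains → no.
green_phase [Wed 06:00, Wed 22:00] → before → yes.
silver_phase [Mon 12:00, Wed 13:00] → before → yes.
teal_phase [Fri 21:00, Sun 11:00] → finished-by → no.
violet_phase [Thu 06:00, Fri 18:00] → before → yes.
Result: blue_phase, crimson_phase, green_phase, silver_phase, violet_phase.

blue_phase, crimson_phase, green_phase, silver_phase, violet_phase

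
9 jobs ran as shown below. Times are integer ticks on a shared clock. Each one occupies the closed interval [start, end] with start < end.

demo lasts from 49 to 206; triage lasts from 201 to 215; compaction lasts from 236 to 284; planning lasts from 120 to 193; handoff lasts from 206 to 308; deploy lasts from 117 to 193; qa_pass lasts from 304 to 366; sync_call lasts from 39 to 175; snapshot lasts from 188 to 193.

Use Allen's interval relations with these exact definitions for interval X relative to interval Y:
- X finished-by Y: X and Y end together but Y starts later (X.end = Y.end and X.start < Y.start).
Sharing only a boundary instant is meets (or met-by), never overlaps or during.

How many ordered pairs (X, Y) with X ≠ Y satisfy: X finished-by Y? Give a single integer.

Checking all 72 ordered pairs for relation 'finished-by'; matching pairs in alphabetical order:
(deploy, planning): deploy finished-by planning ✓
(deploy, snapshot): deploy finished-by snapshot ✓
(planning, snapshot): planning finished-by snapshot ✓
Count: 3.

3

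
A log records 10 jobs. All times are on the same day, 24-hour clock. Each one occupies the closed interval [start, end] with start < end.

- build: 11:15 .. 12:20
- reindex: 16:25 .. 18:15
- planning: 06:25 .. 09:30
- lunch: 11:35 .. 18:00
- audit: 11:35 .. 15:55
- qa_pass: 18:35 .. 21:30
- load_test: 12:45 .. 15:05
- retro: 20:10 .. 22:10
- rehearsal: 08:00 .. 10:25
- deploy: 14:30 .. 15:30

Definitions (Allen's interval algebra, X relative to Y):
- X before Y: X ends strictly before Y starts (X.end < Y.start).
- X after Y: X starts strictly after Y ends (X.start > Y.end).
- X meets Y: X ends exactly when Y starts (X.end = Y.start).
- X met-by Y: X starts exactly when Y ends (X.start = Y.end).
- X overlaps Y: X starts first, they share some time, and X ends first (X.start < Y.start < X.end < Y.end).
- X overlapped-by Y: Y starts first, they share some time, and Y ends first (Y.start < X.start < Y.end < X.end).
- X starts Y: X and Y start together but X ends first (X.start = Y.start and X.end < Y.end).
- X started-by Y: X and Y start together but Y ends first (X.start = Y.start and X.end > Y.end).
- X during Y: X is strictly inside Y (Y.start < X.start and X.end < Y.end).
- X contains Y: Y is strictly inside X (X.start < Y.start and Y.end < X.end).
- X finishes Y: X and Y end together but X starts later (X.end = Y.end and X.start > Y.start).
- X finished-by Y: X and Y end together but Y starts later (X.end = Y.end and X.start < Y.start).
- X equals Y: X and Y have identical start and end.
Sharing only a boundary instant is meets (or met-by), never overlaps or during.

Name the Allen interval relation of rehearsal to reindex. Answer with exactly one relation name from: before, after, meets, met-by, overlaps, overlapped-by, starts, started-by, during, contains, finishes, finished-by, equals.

before

rehearsal = [08:00, 10:25]; reindex = [16:25, 18:15].
Compare endpoints: rehearsal.start < reindex.start, rehearsal.start < reindex.end, rehearsal.end < reindex.start, rehearsal.end < reindex.end.
That pattern is 'before'.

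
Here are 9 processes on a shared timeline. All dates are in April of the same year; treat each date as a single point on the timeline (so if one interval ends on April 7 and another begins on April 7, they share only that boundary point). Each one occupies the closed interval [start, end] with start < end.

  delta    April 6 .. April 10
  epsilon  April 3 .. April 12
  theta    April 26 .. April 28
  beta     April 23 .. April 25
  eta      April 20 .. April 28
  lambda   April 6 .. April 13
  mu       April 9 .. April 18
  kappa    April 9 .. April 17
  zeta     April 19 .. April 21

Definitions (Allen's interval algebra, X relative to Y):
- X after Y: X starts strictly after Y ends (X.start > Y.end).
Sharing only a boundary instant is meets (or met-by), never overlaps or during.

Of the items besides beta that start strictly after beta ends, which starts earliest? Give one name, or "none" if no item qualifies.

Target beta = [April 23, April 25].
delta [April 6, April 10] → before → excluded.
epsilon [April 3, April 12] → before → excluded.
eta [April 20, April 28] → contains → excluded.
kappa [April 9, April 17] → before → excluded.
lambda [April 6, April 13] → before → excluded.
mu [April 9, April 18] → before → excluded.
theta [April 26, April 28] → after → candidate.
zeta [April 19, April 21] → before → excluded.
Among candidates, earliest start is April 26 → theta.

theta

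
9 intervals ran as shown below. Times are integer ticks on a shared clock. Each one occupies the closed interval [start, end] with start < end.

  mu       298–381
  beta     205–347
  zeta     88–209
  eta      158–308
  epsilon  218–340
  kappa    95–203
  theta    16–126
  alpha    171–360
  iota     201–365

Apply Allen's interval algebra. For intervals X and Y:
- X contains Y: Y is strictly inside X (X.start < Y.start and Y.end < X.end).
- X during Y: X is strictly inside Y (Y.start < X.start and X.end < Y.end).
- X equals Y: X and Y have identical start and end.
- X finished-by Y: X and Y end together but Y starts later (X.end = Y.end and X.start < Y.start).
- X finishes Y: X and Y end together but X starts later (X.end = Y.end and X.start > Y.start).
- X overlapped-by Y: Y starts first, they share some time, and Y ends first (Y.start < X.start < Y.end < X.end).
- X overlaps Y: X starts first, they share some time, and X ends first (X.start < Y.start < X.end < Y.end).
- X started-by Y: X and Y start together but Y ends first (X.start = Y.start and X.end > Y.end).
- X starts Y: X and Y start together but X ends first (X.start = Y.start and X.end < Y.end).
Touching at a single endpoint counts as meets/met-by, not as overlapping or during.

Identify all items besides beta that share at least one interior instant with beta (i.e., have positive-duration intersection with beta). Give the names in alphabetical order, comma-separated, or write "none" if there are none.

Target beta = [205, 347].
alpha [171, 360] → contains → yes.
epsilon [218, 340] → during → yes.
eta [158, 308] → overlaps → yes.
iota [201, 365] → contains → yes.
kappa [95, 203] → before → no.
mu [298, 381] → overlapped-by → yes.
theta [16, 126] → before → no.
zeta [88, 209] → overlaps → yes.
Result: alpha, epsilon, eta, iota, mu, zeta.

alpha, epsilon, eta, iota, mu, zeta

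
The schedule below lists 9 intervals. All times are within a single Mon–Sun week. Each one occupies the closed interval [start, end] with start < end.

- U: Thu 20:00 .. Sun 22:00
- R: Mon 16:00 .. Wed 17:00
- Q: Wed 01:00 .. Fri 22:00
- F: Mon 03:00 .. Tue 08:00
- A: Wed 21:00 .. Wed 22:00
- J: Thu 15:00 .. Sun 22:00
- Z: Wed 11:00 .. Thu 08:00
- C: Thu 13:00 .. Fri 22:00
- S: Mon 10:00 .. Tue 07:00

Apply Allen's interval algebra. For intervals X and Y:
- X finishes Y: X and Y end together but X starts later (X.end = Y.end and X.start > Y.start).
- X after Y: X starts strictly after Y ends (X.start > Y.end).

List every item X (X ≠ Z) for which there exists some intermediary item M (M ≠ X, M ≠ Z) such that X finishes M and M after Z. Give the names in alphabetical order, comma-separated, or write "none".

Target Z = [Wed 11:00, Thu 08:00].
Intermediaries M with M after Z: C, J, U.
Via C — items with X finishes C: none.
Via J — items with X finishes J: U.
Via U — items with X finishes U: none.
Union: U.

U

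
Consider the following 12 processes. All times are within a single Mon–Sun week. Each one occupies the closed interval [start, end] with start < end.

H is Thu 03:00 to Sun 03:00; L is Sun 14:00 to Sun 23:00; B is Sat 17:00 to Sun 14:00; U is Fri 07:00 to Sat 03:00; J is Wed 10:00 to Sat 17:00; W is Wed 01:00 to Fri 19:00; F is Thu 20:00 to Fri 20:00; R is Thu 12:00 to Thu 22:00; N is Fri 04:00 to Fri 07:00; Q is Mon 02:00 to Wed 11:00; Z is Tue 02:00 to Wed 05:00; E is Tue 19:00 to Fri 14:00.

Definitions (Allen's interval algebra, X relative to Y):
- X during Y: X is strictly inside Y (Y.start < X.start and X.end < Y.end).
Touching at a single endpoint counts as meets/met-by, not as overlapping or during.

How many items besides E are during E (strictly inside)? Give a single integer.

Target E = [Tue 19:00, Fri 14:00].
B [Sat 17:00, Sun 14:00] → after → no.
F [Thu 20:00, Fri 20:00] → overlapped-by → no.
H [Thu 03:00, Sun 03:00] → overlapped-by → no.
J [Wed 10:00, Sat 17:00] → overlapped-by → no.
L [Sun 14:00, Sun 23:00] → after → no.
N [Fri 04:00, Fri 07:00] → during → counts.
Q [Mon 02:00, Wed 11:00] → overlaps → no.
R [Thu 12:00, Thu 22:00] → during → counts.
U [Fri 07:00, Sat 03:00] → overlapped-by → no.
W [Wed 01:00, Fri 19:00] → overlapped-by → no.
Z [Tue 02:00, Wed 05:00] → overlaps → no.
Total: 2.

2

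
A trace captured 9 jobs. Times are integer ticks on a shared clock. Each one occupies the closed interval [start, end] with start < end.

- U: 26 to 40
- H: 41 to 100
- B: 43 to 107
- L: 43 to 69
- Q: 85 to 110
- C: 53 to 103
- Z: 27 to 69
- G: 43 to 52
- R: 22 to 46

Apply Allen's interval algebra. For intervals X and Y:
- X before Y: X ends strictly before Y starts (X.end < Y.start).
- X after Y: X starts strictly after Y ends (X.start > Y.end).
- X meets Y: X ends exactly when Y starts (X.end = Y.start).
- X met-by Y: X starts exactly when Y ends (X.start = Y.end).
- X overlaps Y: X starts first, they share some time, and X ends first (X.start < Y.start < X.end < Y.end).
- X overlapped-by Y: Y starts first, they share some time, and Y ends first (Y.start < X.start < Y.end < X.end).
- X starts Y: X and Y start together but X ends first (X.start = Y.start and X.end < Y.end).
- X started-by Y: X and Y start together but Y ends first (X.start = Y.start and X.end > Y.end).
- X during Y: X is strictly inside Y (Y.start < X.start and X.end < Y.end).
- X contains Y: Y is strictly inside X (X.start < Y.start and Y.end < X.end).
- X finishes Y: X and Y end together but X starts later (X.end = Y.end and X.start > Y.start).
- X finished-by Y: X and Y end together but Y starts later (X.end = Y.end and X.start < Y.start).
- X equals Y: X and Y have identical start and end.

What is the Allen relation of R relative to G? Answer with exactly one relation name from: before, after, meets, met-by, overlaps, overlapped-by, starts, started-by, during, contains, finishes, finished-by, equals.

overlaps

R = [22, 46]; G = [43, 52].
Compare endpoints: R.start < G.start, R.start < G.end, R.end > G.start, R.end < G.end.
That pattern is 'overlaps'.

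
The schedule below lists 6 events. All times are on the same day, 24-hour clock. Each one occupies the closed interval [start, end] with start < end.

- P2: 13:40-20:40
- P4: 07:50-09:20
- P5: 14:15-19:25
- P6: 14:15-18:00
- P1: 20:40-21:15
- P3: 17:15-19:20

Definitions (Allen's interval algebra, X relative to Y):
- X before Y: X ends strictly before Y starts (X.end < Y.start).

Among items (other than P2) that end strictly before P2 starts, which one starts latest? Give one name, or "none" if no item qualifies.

P4

Target P2 = [13:40, 20:40].
P1 [20:40, 21:15] → met-by → excluded.
P3 [17:15, 19:20] → during → excluded.
P4 [07:50, 09:20] → before → candidate.
P5 [14:15, 19:25] → during → excluded.
P6 [14:15, 18:00] → during → excluded.
Among candidates, latest start is 07:50 → P4.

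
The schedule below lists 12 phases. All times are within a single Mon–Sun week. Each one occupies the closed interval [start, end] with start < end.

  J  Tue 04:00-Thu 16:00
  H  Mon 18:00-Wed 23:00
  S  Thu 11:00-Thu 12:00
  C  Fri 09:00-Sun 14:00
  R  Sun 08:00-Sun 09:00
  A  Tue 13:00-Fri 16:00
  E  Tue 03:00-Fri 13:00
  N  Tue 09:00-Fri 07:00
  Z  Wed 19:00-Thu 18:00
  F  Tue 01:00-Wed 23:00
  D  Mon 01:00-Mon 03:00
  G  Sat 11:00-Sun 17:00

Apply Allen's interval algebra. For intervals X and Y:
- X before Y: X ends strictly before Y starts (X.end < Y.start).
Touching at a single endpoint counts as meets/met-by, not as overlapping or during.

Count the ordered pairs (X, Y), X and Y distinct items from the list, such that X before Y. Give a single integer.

Checking all 132 ordered pairs for relation 'before'; matching pairs in alphabetical order:
(A, G): A before G ✓
(A, R): A before R ✓
(D, A): D before A ✓
(D, C): D before C ✓
(D, E): D before E ✓
(D, F): D before F ✓
(D, G): D before G ✓
(D, H): D before H ✓
(D, J): D before J ✓
(D, N): D before N ✓
(D, R): D before R ✓
(D, S): D before S ✓
(D, Z): D before Z ✓
(E, G): E before G ✓
(E, R): E before R ✓
(F, C): F before C ✓
(F, G): F before G ✓
(F, R): F before R ✓
(F, S): F before S ✓
(H, C): H before C ✓
(H, G): H before G ✓
(H, R): H before R ✓
(H, S): H before S ✓
(J, C): J before C ✓
... plus 11 further pairs not listed.
Count: 35.

35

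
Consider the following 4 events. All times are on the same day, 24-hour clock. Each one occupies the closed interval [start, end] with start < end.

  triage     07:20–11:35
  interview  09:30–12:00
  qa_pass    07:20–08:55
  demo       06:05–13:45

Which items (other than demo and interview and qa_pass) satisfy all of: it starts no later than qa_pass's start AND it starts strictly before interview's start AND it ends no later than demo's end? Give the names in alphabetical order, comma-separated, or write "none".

Conditions: its start is no later than qa_pass's start (X.start <= 07:20) AND its start is strictly before interview's start (X.start < 09:30) AND its end is no later than demo's end (X.end <= 13:45).
triage: start 07:20 <= 07:20? ✓; start 07:20 < 09:30? ✓; end 11:35 <= 13:45? ✓ → yes.
Result: triage.

triage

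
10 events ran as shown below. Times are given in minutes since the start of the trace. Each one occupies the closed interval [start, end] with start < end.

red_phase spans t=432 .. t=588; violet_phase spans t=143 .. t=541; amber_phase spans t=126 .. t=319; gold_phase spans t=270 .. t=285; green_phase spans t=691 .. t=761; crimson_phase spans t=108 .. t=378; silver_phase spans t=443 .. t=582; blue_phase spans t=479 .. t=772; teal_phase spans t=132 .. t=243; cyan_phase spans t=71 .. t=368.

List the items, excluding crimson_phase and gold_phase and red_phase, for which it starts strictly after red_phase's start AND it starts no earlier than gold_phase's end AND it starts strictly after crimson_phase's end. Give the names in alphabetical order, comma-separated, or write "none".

blue_phase, green_phase, silver_phase

Conditions: its start is strictly after red_phase's start (X.start > t=432) AND its start is no earlier than gold_phase's end (X.start >= t=285) AND its start is strictly after crimson_phase's end (X.start > t=378).
amber_phase: start t=126 > t=432? ✗; start t=126 >= t=285? ✗; start t=126 > t=378? ✗ → no.
blue_phase: start t=479 > t=432? ✓; start t=479 >= t=285? ✓; start t=479 > t=378? ✓ → yes.
cyan_phase: start t=71 > t=432? ✗; start t=71 >= t=285? ✗; start t=71 > t=378? ✗ → no.
green_phase: start t=691 > t=432? ✓; start t=691 >= t=285? ✓; start t=691 > t=378? ✓ → yes.
silver_phase: start t=443 > t=432? ✓; start t=443 >= t=285? ✓; start t=443 > t=378? ✓ → yes.
teal_phase: start t=132 > t=432? ✗; start t=132 >= t=285? ✗; start t=132 > t=378? ✗ → no.
violet_phase: start t=143 > t=432? ✗; start t=143 >= t=285? ✗; start t=143 > t=378? ✗ → no.
Result: blue_phase, green_phase, silver_phase.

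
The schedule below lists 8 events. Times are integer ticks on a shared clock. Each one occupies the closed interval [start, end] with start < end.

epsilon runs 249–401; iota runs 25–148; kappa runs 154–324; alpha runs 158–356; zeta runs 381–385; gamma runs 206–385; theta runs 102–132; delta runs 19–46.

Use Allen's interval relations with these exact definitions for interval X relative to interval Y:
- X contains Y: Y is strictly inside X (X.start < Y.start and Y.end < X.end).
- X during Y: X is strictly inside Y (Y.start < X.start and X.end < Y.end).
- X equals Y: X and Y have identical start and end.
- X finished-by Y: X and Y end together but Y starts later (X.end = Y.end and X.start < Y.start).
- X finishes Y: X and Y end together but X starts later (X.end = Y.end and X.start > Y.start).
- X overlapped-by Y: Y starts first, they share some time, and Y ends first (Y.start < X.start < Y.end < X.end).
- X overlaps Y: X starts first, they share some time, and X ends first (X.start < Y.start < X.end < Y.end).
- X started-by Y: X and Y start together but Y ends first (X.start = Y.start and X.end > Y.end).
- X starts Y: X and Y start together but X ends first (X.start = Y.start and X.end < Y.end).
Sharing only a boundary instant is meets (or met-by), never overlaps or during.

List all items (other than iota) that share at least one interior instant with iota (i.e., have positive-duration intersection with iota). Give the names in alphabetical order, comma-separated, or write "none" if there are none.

delta, theta

Target iota = [25, 148].
alpha [158, 356] → after → no.
delta [19, 46] → overlaps → yes.
epsilon [249, 401] → after → no.
gamma [206, 385] → after → no.
kappa [154, 324] → after → no.
theta [102, 132] → during → yes.
zeta [381, 385] → after → no.
Result: delta, theta.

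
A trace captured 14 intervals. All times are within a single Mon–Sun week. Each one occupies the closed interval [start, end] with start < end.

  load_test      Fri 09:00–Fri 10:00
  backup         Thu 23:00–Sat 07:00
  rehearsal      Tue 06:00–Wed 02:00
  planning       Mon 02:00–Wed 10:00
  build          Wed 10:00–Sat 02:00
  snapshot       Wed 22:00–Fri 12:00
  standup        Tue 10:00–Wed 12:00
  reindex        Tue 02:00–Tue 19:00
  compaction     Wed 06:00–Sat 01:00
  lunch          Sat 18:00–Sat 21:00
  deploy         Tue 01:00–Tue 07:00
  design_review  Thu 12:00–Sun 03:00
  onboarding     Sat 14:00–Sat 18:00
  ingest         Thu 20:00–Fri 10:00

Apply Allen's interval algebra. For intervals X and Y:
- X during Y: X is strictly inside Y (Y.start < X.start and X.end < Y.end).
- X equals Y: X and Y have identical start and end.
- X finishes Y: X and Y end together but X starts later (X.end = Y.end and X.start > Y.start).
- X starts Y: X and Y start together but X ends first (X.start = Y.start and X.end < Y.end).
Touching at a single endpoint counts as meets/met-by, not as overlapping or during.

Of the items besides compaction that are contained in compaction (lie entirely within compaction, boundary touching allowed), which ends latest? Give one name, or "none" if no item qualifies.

Target compaction = [Wed 06:00, Sat 01:00].
backup [Thu 23:00, Sat 07:00] → overlapped-by → excluded.
build [Wed 10:00, Sat 02:00] → overlapped-by → excluded.
deploy [Tue 01:00, Tue 07:00] → before → excluded.
design_review [Thu 12:00, Sun 03:00] → overlapped-by → excluded.
ingest [Thu 20:00, Fri 10:00] → during → candidate.
load_test [Fri 09:00, Fri 10:00] → during → candidate.
lunch [Sat 18:00, Sat 21:00] → after → excluded.
onboarding [Sat 14:00, Sat 18:00] → after → excluded.
planning [Mon 02:00, Wed 10:00] → overlaps → excluded.
rehearsal [Tue 06:00, Wed 02:00] → before → excluded.
reindex [Tue 02:00, Tue 19:00] → before → excluded.
snapshot [Wed 22:00, Fri 12:00] → during → candidate.
standup [Tue 10:00, Wed 12:00] → overlaps → excluded.
Among candidates, latest end is Fri 12:00 → snapshot.

snapshot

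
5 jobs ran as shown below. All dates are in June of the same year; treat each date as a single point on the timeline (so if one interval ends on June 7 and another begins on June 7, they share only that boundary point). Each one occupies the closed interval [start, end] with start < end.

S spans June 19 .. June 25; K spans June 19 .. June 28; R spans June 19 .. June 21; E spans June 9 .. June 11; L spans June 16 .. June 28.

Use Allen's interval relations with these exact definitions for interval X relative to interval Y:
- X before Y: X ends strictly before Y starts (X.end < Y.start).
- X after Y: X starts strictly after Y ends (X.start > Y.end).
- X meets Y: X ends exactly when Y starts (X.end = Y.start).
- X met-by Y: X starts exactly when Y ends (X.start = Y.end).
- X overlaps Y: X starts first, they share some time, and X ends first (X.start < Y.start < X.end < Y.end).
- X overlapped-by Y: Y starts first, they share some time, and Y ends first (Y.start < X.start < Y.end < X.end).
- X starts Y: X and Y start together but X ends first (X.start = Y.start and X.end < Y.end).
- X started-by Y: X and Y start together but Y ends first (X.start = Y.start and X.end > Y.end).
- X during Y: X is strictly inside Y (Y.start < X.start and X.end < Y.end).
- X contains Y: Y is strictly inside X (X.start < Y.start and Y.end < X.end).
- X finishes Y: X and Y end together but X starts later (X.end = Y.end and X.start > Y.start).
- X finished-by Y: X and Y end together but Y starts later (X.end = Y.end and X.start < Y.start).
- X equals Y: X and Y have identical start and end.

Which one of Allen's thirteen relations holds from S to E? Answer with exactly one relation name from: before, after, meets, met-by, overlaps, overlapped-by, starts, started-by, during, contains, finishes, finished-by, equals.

S = [June 19, June 25]; E = [June 9, June 11].
Compare endpoints: S.start > E.start, S.start > E.end, S.end > E.start, S.end > E.end.
That pattern is 'after'.

after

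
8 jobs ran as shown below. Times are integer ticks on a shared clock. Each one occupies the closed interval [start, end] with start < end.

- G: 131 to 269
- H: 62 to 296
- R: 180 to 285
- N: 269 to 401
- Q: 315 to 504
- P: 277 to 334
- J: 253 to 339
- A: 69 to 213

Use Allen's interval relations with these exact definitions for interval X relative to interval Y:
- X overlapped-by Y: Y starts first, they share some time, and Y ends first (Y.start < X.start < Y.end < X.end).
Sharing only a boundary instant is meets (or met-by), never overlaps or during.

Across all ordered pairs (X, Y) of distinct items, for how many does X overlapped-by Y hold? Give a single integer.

Checking all 56 ordered pairs for relation 'overlapped-by'; matching pairs in alphabetical order:
(G, A): G overlapped-by A ✓
(J, G): J overlapped-by G ✓
(J, H): J overlapped-by H ✓
(J, R): J overlapped-by R ✓
(N, H): N overlapped-by H ✓
(N, J): N overlapped-by J ✓
(N, R): N overlapped-by R ✓
(P, H): P overlapped-by H ✓
(P, R): P overlapped-by R ✓
(Q, J): Q overlapped-by J ✓
(Q, N): Q overlapped-by N ✓
(Q, P): Q overlapped-by P ✓
(R, A): R overlapped-by A ✓
(R, G): R overlapped-by G ✓
Count: 14.

14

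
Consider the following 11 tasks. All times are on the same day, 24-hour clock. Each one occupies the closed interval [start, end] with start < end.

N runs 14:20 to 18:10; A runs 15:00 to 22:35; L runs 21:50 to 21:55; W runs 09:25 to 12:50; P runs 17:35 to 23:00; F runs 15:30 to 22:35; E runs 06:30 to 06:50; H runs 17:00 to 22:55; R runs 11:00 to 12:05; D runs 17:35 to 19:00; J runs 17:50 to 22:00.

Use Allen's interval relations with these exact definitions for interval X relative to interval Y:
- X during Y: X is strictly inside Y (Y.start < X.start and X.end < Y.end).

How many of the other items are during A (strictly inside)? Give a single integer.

Target A = [15:00, 22:35].
D [17:35, 19:00] → during → counts.
E [06:30, 06:50] → before → no.
F [15:30, 22:35] → finishes → no.
H [17:00, 22:55] → overlapped-by → no.
J [17:50, 22:00] → during → counts.
L [21:50, 21:55] → during → counts.
N [14:20, 18:10] → overlaps → no.
P [17:35, 23:00] → overlapped-by → no.
R [11:00, 12:05] → before → no.
W [09:25, 12:50] → before → no.
Total: 3.

3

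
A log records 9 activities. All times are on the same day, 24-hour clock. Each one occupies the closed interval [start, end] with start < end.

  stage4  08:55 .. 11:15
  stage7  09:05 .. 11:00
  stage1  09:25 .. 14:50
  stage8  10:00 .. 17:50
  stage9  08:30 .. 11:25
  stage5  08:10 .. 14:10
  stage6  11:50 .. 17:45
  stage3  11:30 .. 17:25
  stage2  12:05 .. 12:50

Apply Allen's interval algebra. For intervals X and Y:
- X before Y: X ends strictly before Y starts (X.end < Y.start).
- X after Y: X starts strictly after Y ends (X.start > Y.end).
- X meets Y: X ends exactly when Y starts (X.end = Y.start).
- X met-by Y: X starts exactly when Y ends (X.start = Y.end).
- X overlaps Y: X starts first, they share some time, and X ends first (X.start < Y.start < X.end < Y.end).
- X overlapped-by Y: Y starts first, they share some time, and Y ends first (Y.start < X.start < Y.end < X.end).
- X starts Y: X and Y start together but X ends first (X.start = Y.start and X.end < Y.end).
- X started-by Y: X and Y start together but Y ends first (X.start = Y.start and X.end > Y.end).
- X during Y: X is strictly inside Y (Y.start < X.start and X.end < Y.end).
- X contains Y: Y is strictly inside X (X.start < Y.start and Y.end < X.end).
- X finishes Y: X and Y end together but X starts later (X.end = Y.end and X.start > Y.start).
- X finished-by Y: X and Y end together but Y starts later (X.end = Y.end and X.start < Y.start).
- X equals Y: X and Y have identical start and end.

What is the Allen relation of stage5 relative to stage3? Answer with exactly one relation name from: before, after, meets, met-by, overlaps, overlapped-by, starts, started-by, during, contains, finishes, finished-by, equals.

overlaps

stage5 = [08:10, 14:10]; stage3 = [11:30, 17:25].
Compare endpoints: stage5.start < stage3.start, stage5.start < stage3.end, stage5.end > stage3.start, stage5.end < stage3.end.
That pattern is 'overlaps'.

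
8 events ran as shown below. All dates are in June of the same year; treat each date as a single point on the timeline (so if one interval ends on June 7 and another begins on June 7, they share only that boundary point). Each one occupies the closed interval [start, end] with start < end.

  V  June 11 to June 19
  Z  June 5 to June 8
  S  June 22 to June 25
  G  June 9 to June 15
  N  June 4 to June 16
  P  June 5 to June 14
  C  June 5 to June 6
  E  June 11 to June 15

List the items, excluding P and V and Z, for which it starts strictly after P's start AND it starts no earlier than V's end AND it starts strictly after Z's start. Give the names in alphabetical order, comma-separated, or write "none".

S

Conditions: its start is strictly after P's start (X.start > June 5) AND its start is no earlier than V's end (X.start >= June 19) AND its start is strictly after Z's start (X.start > June 5).
C: start June 5 > June 5? ✗; start June 5 >= June 19? ✗; start June 5 > June 5? ✗ → no.
E: start June 11 > June 5? ✓; start June 11 >= June 19? ✗; start June 11 > June 5? ✓ → no.
G: start June 9 > June 5? ✓; start June 9 >= June 19? ✗; start June 9 > June 5? ✓ → no.
N: start June 4 > June 5? ✗; start June 4 >= June 19? ✗; start June 4 > June 5? ✗ → no.
S: start June 22 > June 5? ✓; start June 22 >= June 19? ✓; start June 22 > June 5? ✓ → yes.
Result: S.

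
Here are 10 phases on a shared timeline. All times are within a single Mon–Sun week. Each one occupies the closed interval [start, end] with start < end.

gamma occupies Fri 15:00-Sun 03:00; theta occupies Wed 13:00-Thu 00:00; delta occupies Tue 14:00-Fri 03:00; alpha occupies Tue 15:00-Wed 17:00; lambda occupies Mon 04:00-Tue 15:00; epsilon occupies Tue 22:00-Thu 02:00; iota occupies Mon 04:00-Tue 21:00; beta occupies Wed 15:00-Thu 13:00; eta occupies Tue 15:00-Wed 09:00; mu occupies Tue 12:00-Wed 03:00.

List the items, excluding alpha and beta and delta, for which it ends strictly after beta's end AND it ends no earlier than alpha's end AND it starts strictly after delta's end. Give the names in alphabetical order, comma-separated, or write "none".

gamma

Conditions: its end is strictly after beta's end (X.end > Thu 13:00) AND its end is no earlier than alpha's end (X.end >= Wed 17:00) AND its start is strictly after delta's end (X.start > Fri 03:00).
epsilon: end Thu 02:00 > Thu 13:00? ✗; end Thu 02:00 >= Wed 17:00? ✓; start Tue 22:00 > Fri 03:00? ✗ → no.
eta: end Wed 09:00 > Thu 13:00? ✗; end Wed 09:00 >= Wed 17:00? ✗; start Tue 15:00 > Fri 03:00? ✗ → no.
gamma: end Sun 03:00 > Thu 13:00? ✓; end Sun 03:00 >= Wed 17:00? ✓; start Fri 15:00 > Fri 03:00? ✓ → yes.
iota: end Tue 21:00 > Thu 13:00? ✗; end Tue 21:00 >= Wed 17:00? ✗; start Mon 04:00 > Fri 03:00? ✗ → no.
lambda: end Tue 15:00 > Thu 13:00? ✗; end Tue 15:00 >= Wed 17:00? ✗; start Mon 04:00 > Fri 03:00? ✗ → no.
mu: end Wed 03:00 > Thu 13:00? ✗; end Wed 03:00 >= Wed 17:00? ✗; start Tue 12:00 > Fri 03:00? ✗ → no.
theta: end Thu 00:00 > Thu 13:00? ✗; end Thu 00:00 >= Wed 17:00? ✓; start Wed 13:00 > Fri 03:00? ✗ → no.
Result: gamma.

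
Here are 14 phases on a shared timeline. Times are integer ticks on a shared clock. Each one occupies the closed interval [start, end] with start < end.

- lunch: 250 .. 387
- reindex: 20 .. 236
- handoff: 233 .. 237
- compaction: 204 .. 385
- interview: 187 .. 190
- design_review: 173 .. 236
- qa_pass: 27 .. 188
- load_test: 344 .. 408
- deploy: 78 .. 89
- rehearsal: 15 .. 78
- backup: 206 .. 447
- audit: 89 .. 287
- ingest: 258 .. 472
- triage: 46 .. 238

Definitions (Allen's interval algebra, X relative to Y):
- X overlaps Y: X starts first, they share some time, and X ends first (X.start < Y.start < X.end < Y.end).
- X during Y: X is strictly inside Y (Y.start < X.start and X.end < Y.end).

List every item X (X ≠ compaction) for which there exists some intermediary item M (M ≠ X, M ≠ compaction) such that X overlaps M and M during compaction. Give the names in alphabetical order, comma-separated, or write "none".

design_review, reindex

Target compaction = [204, 385].
Intermediaries M with M during compaction: handoff.
Via handoff — items with X overlaps handoff: design_review, reindex.
Union: design_review, reindex.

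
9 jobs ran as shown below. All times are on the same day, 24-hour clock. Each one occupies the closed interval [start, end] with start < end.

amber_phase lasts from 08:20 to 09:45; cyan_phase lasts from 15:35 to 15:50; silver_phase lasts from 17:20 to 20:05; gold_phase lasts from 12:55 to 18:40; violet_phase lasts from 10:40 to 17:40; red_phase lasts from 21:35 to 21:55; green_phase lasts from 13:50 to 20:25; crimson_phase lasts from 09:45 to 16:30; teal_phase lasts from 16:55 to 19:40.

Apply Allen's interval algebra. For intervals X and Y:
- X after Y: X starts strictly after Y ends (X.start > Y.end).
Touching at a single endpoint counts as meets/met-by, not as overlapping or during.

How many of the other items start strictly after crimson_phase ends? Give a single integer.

3

Target crimson_phase = [09:45, 16:30].
amber_phase [08:20, 09:45] → meets → no.
cyan_phase [15:35, 15:50] → during → no.
gold_phase [12:55, 18:40] → overlapped-by → no.
green_phase [13:50, 20:25] → overlapped-by → no.
red_phase [21:35, 21:55] → after → counts.
silver_phase [17:20, 20:05] → after → counts.
teal_phase [16:55, 19:40] → after → counts.
violet_phase [10:40, 17:40] → overlapped-by → no.
Total: 3.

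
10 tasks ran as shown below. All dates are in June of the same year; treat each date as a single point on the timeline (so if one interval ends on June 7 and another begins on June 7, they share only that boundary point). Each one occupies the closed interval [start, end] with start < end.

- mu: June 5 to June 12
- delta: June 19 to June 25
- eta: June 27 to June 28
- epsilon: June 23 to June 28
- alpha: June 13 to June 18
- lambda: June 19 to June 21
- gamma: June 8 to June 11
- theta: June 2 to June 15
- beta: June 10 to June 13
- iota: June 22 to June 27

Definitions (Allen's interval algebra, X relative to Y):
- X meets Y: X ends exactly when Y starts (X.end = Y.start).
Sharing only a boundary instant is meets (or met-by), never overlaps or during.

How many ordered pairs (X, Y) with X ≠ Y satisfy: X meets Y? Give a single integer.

Checking all 90 ordered pairs for relation 'meets'; matching pairs in alphabetical order:
(beta, alpha): beta meets alpha ✓
(iota, eta): iota meets eta ✓
Count: 2.

2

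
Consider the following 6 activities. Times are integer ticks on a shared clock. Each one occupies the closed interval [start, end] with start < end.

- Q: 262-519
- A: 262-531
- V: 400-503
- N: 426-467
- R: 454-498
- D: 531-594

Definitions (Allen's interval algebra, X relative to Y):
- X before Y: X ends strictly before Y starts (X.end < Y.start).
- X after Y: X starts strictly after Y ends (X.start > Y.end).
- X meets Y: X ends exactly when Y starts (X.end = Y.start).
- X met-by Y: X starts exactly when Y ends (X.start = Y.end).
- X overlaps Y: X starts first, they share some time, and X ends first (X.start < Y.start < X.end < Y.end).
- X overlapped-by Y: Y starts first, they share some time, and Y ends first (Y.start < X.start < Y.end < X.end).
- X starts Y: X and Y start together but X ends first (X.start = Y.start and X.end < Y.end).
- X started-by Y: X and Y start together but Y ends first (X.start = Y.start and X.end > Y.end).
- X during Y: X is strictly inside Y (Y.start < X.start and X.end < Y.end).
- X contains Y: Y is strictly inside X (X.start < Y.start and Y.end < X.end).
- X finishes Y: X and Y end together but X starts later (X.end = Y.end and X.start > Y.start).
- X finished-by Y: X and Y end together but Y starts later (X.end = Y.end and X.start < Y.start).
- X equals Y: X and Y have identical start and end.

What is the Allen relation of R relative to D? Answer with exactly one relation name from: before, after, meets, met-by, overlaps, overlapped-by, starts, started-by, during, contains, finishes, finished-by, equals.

R = [454, 498]; D = [531, 594].
Compare endpoints: R.start < D.start, R.start < D.end, R.end < D.start, R.end < D.end.
That pattern is 'before'.

before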